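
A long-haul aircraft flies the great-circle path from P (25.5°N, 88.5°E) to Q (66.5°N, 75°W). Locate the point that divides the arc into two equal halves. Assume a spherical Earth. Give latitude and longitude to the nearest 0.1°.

≈ (68.4°N, 76.2°E)

Convert each endpoint to a unit vector on the sphere (x = cos φ cos λ, y = cos φ sin λ, z = sin φ).
The central angle between the endpoints is δ = arccos(p₁·p₂) ≈ 1.521 rad (87.2°).
Interpolate at f = 1/2 with slerp weights a = sin((1−f)δ)/sin δ ≈ 0.690, b = sin(fδ)/sin δ ≈ 0.690.
p = a·p₁ + b·p₂ ≈ (0.088, 0.357, 0.930); φ = arcsin(p_z) ≈ 68.44°, λ = atan2(p_y, p_x) ≈ 76.22°.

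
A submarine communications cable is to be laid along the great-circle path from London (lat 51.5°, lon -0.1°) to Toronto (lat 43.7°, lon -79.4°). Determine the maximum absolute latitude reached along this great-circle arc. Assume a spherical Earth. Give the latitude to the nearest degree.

The great circle lies in the plane with unit normal n̂ = (p₁ × p₂)/|p₁ × p₂|.
Here n̂_z ≈ -0.566; the vertex latitude is φ_max = arccos|n̂_z| ≈ 55.5°.
Check via Clairaut: cos φ_max = |cos φ₁| · sin C = cos(51.5°)·sin(65.4°) ≈ 0.566, again giving ≈ 55.5°.

≈ 56°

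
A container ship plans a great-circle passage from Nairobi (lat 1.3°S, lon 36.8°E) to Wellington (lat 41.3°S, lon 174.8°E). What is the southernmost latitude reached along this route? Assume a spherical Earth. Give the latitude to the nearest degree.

The great circle lies in the plane with unit normal n̂ = (p₁ × p₂)/|p₁ × p₂|.
Here n̂_z ≈ +0.599; the vertex latitude is φ_max = arccos|n̂_z| ≈ 53.2°.

≈ 53°S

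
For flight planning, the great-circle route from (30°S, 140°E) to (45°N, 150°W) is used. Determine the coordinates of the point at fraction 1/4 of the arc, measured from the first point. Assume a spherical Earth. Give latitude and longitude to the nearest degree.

≈ (11°S, 157°E)

The haversine formula gives a central angle δ ≈ 1.715 rad (98.3°) between the endpoints.
Interpolate at f = 1/4 with slerp weights a = sin((1−f)δ)/sin δ ≈ 0.970, b = sin(fδ)/sin δ ≈ 0.420.
p = a·p₁ + b·p₂ ≈ (-0.901, 0.391, -0.188); φ = arcsin(p_z) ≈ -10.83°, λ = atan2(p_y, p_x) ≈ 156.52°.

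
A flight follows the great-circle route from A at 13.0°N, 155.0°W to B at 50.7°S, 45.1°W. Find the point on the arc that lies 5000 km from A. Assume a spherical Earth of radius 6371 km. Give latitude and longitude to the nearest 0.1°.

Write both endpoints as unit vectors p₁, p₂ with components (cos φ cos λ, cos φ sin λ, sin φ).
The central angle between the endpoints is δ = arccos(p₁·p₂) ≈ 1.965 rad (112.6°). The total great-circle distance is δ·R ≈ 1.965 × 6371 ≈ 12519 km, so the target fraction is f = 5000/12519 ≈ 0.399.
Interpolate at f ≈ 0.399 with slerp weights a = sin((1−f)δ)/sin δ ≈ 1.002, b = sin(fδ)/sin δ ≈ 0.765.
p = a·p₁ + b·p₂ ≈ (-0.542, -0.756, -0.367); φ = arcsin(p_z) ≈ -21.53°, λ = atan2(p_y, p_x) ≈ -125.66°.

≈ 21.5°S, 125.7°W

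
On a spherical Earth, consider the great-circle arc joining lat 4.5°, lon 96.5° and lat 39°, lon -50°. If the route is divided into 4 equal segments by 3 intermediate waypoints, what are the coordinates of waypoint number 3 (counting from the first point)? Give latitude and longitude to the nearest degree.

≈ lat 56°, lon -9°

Write both endpoints as unit vectors p₁, p₂ with components (cos φ cos λ, cos φ sin λ, sin φ).
The central angle between the endpoints is δ = arccos(p₁·p₂) ≈ 2.210 rad (126.6°).
Interpolate at f = 3/4 with slerp weights a = sin((1−f)δ)/sin δ ≈ 0.654, b = sin(fδ)/sin δ ≈ 1.241.
p = a·p₁ + b·p₂ ≈ (0.546, -0.091, 0.833); φ = arcsin(p_z) ≈ 56.36°, λ = atan2(p_y, p_x) ≈ -9.48°.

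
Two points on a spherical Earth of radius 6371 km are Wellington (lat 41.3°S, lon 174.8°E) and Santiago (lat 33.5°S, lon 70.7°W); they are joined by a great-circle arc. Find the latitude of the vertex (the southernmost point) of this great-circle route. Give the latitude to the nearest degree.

≈ 55°S

The great circle lies in the plane with unit normal n̂ = (p₁ × p₂)/|p₁ × p₂|.
Here n̂_z ≈ +0.573; the vertex latitude is φ_max = arccos|n̂_z| ≈ 55.0°.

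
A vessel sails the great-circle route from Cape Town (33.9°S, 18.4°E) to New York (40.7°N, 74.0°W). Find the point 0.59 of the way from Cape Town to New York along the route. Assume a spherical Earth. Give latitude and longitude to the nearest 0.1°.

≈ 12.2°N, 32.2°W

The haversine formula gives a central angle δ ≈ 1.971 rad (113.0°) between the endpoints.
Interpolate at f = 0.59 with slerp weights a = sin((1−f)δ)/sin δ ≈ 0.785, b = sin(fδ)/sin δ ≈ 0.997.
p = a·p₁ + b·p₂ ≈ (0.827, -0.521, 0.212); φ = arcsin(p_z) ≈ 12.25°, λ = atan2(p_y, p_x) ≈ -32.21°.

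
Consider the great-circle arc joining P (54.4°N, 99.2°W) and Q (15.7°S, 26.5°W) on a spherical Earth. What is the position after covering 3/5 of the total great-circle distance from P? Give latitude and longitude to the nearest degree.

Write both endpoints as unit vectors p₁, p₂ with components (cos φ cos λ, cos φ sin λ, sin φ).
The central angle between the endpoints is δ = arccos(p₁·p₂) ≈ 1.624 rad (93.1°).
Interpolate at f = 3/5 with slerp weights a = sin((1−f)δ)/sin δ ≈ 0.606, b = sin(fδ)/sin δ ≈ 0.829.
p = a·p₁ + b·p₂ ≈ (0.658, -0.704, 0.268); φ = arcsin(p_z) ≈ 15.57°, λ = atan2(p_y, p_x) ≈ -46.96°.

≈ (16°N, 47°W)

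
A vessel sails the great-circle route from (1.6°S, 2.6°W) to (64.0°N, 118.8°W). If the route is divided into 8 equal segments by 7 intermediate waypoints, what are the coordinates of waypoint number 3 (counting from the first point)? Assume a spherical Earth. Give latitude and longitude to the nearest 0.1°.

≈ (33.2°N, 20.0°W)

From cos δ = sin φ₁ sin φ₂ + cos φ₁ cos φ₂ cos Δλ, the central angle is δ ≈ 1.791 rad (102.6°).
Interpolate at f = 3/8 with slerp weights a = sin((1−f)δ)/sin δ ≈ 0.922, b = sin(fδ)/sin δ ≈ 0.638.
p = a·p₁ + b·p₂ ≈ (0.786, -0.287, 0.547); φ = arcsin(p_z) ≈ 33.19°, λ = atan2(p_y, p_x) ≈ -20.04°.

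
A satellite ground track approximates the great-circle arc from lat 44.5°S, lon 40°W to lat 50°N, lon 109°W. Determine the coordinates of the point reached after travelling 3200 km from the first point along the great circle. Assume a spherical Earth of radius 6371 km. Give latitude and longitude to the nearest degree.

Convert each endpoint to a unit vector on the sphere (x = cos φ cos λ, y = cos φ sin λ, z = sin φ).
The central angle between the endpoints is δ = arccos(p₁·p₂) ≈ 1.953 rad (111.9°). The total great-circle distance is δ·R ≈ 1.953 × 6371 ≈ 12440 km, so the target fraction is f = 3200/12440 ≈ 0.257.
Interpolate at f ≈ 0.257 with slerp weights a = sin((1−f)δ)/sin δ ≈ 1.070, b = sin(fδ)/sin δ ≈ 0.519.
p = a·p₁ + b·p₂ ≈ (0.476, -0.806, -0.352); φ = arcsin(p_z) ≈ -20.64°, λ = atan2(p_y, p_x) ≈ -59.43°.

≈ lat 21°S, lon 59°W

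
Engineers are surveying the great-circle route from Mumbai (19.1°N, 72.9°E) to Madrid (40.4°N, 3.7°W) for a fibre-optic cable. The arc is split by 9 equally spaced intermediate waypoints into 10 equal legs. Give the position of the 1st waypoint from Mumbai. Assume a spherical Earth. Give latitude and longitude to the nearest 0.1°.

Write both endpoints as unit vectors p₁, p₂ with components (cos φ cos λ, cos φ sin λ, sin φ).
The central angle between the endpoints is δ = arccos(p₁·p₂) ≈ 1.182 rad (67.7°).
Interpolate at f = 1/10 with slerp weights a = sin((1−f)δ)/sin δ ≈ 0.945, b = sin(fδ)/sin δ ≈ 0.127.
p = a·p₁ + b·p₂ ≈ (0.359, 0.847, 0.392); φ = arcsin(p_z) ≈ 23.06°, λ = atan2(p_y, p_x) ≈ 67.01°.

≈ 23.1°N, 67.0°E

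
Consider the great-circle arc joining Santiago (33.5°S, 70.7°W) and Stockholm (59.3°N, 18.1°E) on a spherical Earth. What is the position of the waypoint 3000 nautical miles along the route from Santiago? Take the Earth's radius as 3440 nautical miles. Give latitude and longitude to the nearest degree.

≈ (10°N, 44°W)

The haversine formula gives a central angle δ ≈ 2.055 rad (117.8°) between the endpoints. The total great-circle distance is δ·R ≈ 2.055 × 3440 ≈ 7070 nmi, so the target fraction is f = 3000/7070 ≈ 0.424.
Interpolate at f ≈ 0.424 with slerp weights a = sin((1−f)δ)/sin δ ≈ 1.046, b = sin(fδ)/sin δ ≈ 0.865.
p = a·p₁ + b·p₂ ≈ (0.708, -0.686, 0.167); φ = arcsin(p_z) ≈ 9.59°, λ = atan2(p_y, p_x) ≈ -44.09°.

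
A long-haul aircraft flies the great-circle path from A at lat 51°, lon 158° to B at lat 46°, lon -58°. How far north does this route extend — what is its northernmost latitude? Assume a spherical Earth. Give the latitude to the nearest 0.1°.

The great circle lies in the plane with unit normal n̂ = (p₁ × p₂)/|p₁ × p₂|.
Here n̂_z ≈ +0.263; the vertex latitude is φ_max = arccos|n̂_z| ≈ 74.8°.
Check via Clairaut: cos φ_max = |cos φ₁| · sin C = cos(51.0°)·sin(24.7°) ≈ 0.263, again giving ≈ 74.8°.

≈ 74.8°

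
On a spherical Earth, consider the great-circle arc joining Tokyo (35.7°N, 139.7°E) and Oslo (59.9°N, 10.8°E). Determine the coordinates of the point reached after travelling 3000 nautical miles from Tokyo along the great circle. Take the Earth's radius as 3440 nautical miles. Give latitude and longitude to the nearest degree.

Write both endpoints as unit vectors p₁, p₂ with components (cos φ cos λ, cos φ sin λ, sin φ).
The central angle between the endpoints is δ = arccos(p₁·p₂) ≈ 1.319 rad (75.6°). The total great-circle distance is δ·R ≈ 1.319 × 3440 ≈ 4538 nmi, so the target fraction is f = 3000/4538 ≈ 0.661.
Interpolate at f ≈ 0.661 with slerp weights a = sin((1−f)δ)/sin δ ≈ 0.446, b = sin(fδ)/sin δ ≈ 0.791.
p = a·p₁ + b·p₂ ≈ (0.113, 0.309, 0.944); φ = arcsin(p_z) ≈ 70.81°, λ = atan2(p_y, p_x) ≈ 69.88°.

≈ (71°N, 70°E)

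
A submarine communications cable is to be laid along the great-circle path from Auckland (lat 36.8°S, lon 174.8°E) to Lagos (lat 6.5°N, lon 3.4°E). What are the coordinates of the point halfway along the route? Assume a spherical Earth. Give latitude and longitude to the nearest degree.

≈ lat 64°S, lon 34°E

From cos δ = sin φ₁ sin φ₂ + cos φ₁ cos φ₂ cos Δλ, the central angle is δ ≈ 2.595 rad (148.7°).
Interpolate at f = 1/2 with slerp weights a = sin((1−f)δ)/sin δ ≈ 1.853, b = sin(fδ)/sin δ ≈ 1.853.
p = a·p₁ + b·p₂ ≈ (0.360, 0.244, -0.900); φ = arcsin(p_z) ≈ -64.22°, λ = atan2(p_y, p_x) ≈ 34.08°.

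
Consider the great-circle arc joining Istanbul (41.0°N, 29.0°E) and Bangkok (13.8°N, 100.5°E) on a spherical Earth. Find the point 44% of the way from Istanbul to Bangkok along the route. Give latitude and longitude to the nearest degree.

Write both endpoints as unit vectors p₁, p₂ with components (cos φ cos λ, cos φ sin λ, sin φ).
The central angle between the endpoints is δ = arccos(p₁·p₂) ≈ 1.171 rad (67.1°).
Interpolate at f = 0.44 with slerp weights a = sin((1−f)δ)/sin δ ≈ 0.662, b = sin(fδ)/sin δ ≈ 0.535.
p = a·p₁ + b·p₂ ≈ (0.342, 0.753, 0.562); φ = arcsin(p_z) ≈ 34.19°, λ = atan2(p_y, p_x) ≈ 65.56°.

≈ 34°N, 66°E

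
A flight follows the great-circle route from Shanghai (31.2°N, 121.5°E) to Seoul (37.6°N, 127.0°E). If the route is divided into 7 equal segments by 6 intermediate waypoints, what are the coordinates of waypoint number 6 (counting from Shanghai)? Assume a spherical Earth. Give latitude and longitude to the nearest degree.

Convert each endpoint to a unit vector on the sphere (x = cos φ cos λ, y = cos φ sin λ, z = sin φ).
The central angle between the endpoints is δ = arccos(p₁·p₂) ≈ 0.137 rad (7.8°).
Interpolate at f = 6/7 with slerp weights a = sin((1−f)δ)/sin δ ≈ 0.143, b = sin(fδ)/sin δ ≈ 0.858.
p = a·p₁ + b·p₂ ≈ (-0.473, 0.647, 0.598); φ = arcsin(p_z) ≈ 36.70°, λ = atan2(p_y, p_x) ≈ 126.16°.

≈ 37°N, 126°E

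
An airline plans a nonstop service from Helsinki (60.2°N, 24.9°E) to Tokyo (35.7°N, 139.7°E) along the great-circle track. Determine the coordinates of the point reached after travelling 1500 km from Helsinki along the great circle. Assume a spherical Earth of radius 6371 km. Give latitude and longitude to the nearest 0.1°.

≈ 66.3°N, 52.0°E

Write both endpoints as unit vectors p₁, p₂ with components (cos φ cos λ, cos φ sin λ, sin φ).
The central angle between the endpoints is δ = arccos(p₁·p₂) ≈ 1.227 rad (70.3°). The total great-circle distance is δ·R ≈ 1.227 × 6371 ≈ 7817 km, so the target fraction is f = 1500/7817 ≈ 0.192.
Interpolate at f ≈ 0.192 with slerp weights a = sin((1−f)δ)/sin δ ≈ 0.889, b = sin(fδ)/sin δ ≈ 0.248.
p = a·p₁ + b·p₂ ≈ (0.247, 0.316, 0.916); φ = arcsin(p_z) ≈ 66.34°, λ = atan2(p_y, p_x) ≈ 51.97°.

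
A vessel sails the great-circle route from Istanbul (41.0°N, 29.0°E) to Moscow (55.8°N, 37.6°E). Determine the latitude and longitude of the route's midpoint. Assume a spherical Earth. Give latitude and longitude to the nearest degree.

Convert each endpoint to a unit vector on the sphere (x = cos φ cos λ, y = cos φ sin λ, z = sin φ).
The central angle between the endpoints is δ = arccos(p₁·p₂) ≈ 0.276 rad (15.8°).
Interpolate at f = 1/2 with slerp weights a = sin((1−f)δ)/sin δ ≈ 0.505, b = sin(fδ)/sin δ ≈ 0.505.
p = a·p₁ + b·p₂ ≈ (0.558, 0.358, 0.749); φ = arcsin(p_z) ≈ 48.48°, λ = atan2(p_y, p_x) ≈ 32.67°.

≈ 48°N, 33°E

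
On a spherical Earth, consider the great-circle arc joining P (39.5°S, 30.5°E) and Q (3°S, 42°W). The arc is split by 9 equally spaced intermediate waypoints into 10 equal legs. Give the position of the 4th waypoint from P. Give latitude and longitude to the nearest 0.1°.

The haversine formula gives a central angle δ ≈ 1.303 rad (74.6°) between the endpoints.
Interpolate at f = 4/10 with slerp weights a = sin((1−f)δ)/sin δ ≈ 0.730, b = sin(fδ)/sin δ ≈ 0.516.
p = a·p₁ + b·p₂ ≈ (0.869, -0.059, -0.492); φ = arcsin(p_z) ≈ -29.45°, λ = atan2(p_y, p_x) ≈ -3.88°.

≈ (29.5°S, 3.9°W)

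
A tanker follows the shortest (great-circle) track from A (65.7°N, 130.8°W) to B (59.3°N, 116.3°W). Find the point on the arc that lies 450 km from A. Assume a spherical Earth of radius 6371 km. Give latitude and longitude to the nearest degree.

≈ (63°N, 124°W)

The haversine formula gives a central angle δ ≈ 0.161 rad (9.2°) between the endpoints. The total great-circle distance is δ·R ≈ 0.161 × 6371 ≈ 1025 km, so the target fraction is f = 450/1025 ≈ 0.439.
Interpolate at f ≈ 0.439 with slerp weights a = sin((1−f)δ)/sin δ ≈ 0.563, b = sin(fδ)/sin δ ≈ 0.440.
p = a·p₁ + b·p₂ ≈ (-0.251, -0.377, 0.892); φ = arcsin(p_z) ≈ 63.08°, λ = atan2(p_y, p_x) ≈ -123.66°.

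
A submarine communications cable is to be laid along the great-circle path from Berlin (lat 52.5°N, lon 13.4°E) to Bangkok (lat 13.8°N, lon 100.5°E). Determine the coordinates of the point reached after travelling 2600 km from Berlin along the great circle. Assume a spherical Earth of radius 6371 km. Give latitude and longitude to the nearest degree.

≈ lat 49°N, lon 50°E

Write both endpoints as unit vectors p₁, p₂ with components (cos φ cos λ, cos φ sin λ, sin φ).
The central angle between the endpoints is δ = arccos(p₁·p₂) ≈ 1.350 rad (77.3°). The total great-circle distance is δ·R ≈ 1.350 × 6371 ≈ 8600 km, so the target fraction is f = 2600/8600 ≈ 0.302.
Interpolate at f ≈ 0.302 with slerp weights a = sin((1−f)δ)/sin δ ≈ 0.829, b = sin(fδ)/sin δ ≈ 0.407.
p = a·p₁ + b·p₂ ≈ (0.419, 0.505, 0.755); φ = arcsin(p_z) ≈ 48.98°, λ = atan2(p_y, p_x) ≈ 50.35°.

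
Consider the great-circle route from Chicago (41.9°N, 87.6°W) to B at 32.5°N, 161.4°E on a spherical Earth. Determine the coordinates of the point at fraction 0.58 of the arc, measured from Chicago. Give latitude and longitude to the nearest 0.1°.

From cos δ = sin φ₁ sin φ₂ + cos φ₁ cos φ₂ cos Δλ, the central angle is δ ≈ 1.437 rad (82.3°).
Interpolate at f = 0.58 with slerp weights a = sin((1−f)δ)/sin δ ≈ 0.573, b = sin(fδ)/sin δ ≈ 0.747.
p = a·p₁ + b·p₂ ≈ (-0.579, -0.225, 0.784); φ = arcsin(p_z) ≈ 51.59°, λ = atan2(p_y, p_x) ≈ -158.78°.

≈ 51.6°N, 158.8°W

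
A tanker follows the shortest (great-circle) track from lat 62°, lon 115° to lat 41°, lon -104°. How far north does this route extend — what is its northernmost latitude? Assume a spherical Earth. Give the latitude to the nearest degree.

The great circle lies in the plane with unit normal n̂ = (p₁ × p₂)/|p₁ × p₂|.
Here n̂_z ≈ +0.234; the vertex latitude is φ_max = arccos|n̂_z| ≈ 76.5°.

≈ 76°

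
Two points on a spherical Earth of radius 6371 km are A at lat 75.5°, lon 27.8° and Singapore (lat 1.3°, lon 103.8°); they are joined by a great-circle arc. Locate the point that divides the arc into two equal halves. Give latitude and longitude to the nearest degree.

The haversine formula gives a central angle δ ≈ 1.488 rad (85.3°) between the endpoints.
Interpolate at f = 1/2 with slerp weights a = sin((1−f)δ)/sin δ ≈ 0.680, b = sin(fδ)/sin δ ≈ 0.680.
p = a·p₁ + b·p₂ ≈ (-0.012, 0.739, 0.673); φ = arcsin(p_z) ≈ 42.33°, λ = atan2(p_y, p_x) ≈ 90.89°.

≈ lat 42°, lon 91°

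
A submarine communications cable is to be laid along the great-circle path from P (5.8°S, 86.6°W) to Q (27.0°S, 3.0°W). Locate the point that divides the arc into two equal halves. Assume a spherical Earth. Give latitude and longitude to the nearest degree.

≈ (22°S, 48°W)

Write both endpoints as unit vectors p₁, p₂ with components (cos φ cos λ, cos φ sin λ, sin φ).
The central angle between the endpoints is δ = arccos(p₁·p₂) ≈ 1.426 rad (81.7°).
Interpolate at f = 1/2 with slerp weights a = sin((1−f)δ)/sin δ ≈ 0.661, b = sin(fδ)/sin δ ≈ 0.661.
p = a·p₁ + b·p₂ ≈ (0.627, -0.687, -0.367); φ = arcsin(p_z) ≈ -21.52°, λ = atan2(p_y, p_x) ≈ -47.62°.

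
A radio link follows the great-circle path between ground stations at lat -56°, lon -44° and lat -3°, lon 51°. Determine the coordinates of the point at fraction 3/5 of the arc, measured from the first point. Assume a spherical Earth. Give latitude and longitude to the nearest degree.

≈ lat -32°, lon 28°

Write both endpoints as unit vectors p₁, p₂ with components (cos φ cos λ, cos φ sin λ, sin φ).
The central angle between the endpoints is δ = arccos(p₁·p₂) ≈ 1.576 rad (90.3°).
Interpolate at f = 3/5 with slerp weights a = sin((1−f)δ)/sin δ ≈ 0.590, b = sin(fδ)/sin δ ≈ 0.811.
p = a·p₁ + b·p₂ ≈ (0.747, 0.400, -0.531); φ = arcsin(p_z) ≈ -32.08°, λ = atan2(p_y, p_x) ≈ 28.20°.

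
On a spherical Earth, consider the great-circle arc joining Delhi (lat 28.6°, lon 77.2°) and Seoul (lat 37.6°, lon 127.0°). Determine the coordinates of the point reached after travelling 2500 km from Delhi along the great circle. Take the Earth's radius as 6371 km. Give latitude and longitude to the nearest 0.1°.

The haversine formula gives a central angle δ ≈ 0.736 rad (42.2°) between the endpoints. The total great-circle distance is δ·R ≈ 0.736 × 6371 ≈ 4690 km, so the target fraction is f = 2500/4690 ≈ 0.533.
Interpolate at f ≈ 0.533 with slerp weights a = sin((1−f)δ)/sin δ ≈ 0.502, b = sin(fδ)/sin δ ≈ 0.570.
p = a·p₁ + b·p₂ ≈ (-0.174, 0.790, 0.588); φ = arcsin(p_z) ≈ 36.00°, λ = atan2(p_y, p_x) ≈ 102.41°.

≈ lat 36.0°, lon 102.4°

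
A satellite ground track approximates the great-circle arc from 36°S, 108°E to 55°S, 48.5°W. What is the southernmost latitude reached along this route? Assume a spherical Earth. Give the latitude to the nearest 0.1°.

The great circle lies in the plane with unit normal n̂ = (p₁ × p₂)/|p₁ × p₂|.
Here n̂_z ≈ -0.185; the vertex latitude is φ_max = arccos|n̂_z| ≈ 79.3°.

≈ 79.3°S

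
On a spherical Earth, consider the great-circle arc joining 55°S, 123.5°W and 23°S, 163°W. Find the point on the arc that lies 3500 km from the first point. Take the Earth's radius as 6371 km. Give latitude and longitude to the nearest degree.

≈ 33°S, 156°W

From cos δ = sin φ₁ sin φ₂ + cos φ₁ cos φ₂ cos Δλ, the central angle is δ ≈ 0.756 rad (43.3°). The total great-circle distance is δ·R ≈ 0.756 × 6371 ≈ 4818 km, so the target fraction is f = 3500/4818 ≈ 0.727.
Interpolate at f ≈ 0.727 with slerp weights a = sin((1−f)δ)/sin δ ≈ 0.299, b = sin(fδ)/sin δ ≈ 0.761.
p = a·p₁ + b·p₂ ≈ (-0.765, -0.348, -0.542); φ = arcsin(p_z) ≈ -32.85°, λ = atan2(p_y, p_x) ≈ -155.53°.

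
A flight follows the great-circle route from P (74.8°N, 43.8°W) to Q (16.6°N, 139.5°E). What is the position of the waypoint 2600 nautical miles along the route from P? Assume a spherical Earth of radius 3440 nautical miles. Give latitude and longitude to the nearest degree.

≈ (62°N, 141°E)

Convert each endpoint to a unit vector on the sphere (x = cos φ cos λ, y = cos φ sin λ, z = sin φ).
The central angle between the endpoints is δ = arccos(p₁·p₂) ≈ 1.546 rad (88.6°). The total great-circle distance is δ·R ≈ 1.546 × 3440 ≈ 5318 nmi, so the target fraction is f = 2600/5318 ≈ 0.489.
Interpolate at f ≈ 0.489 with slerp weights a = sin((1−f)δ)/sin δ ≈ 0.711, b = sin(fδ)/sin δ ≈ 0.686.
p = a·p₁ + b·p₂ ≈ (-0.365, 0.298, 0.882); φ = arcsin(p_z) ≈ 61.86°, λ = atan2(p_y, p_x) ≈ 140.80°.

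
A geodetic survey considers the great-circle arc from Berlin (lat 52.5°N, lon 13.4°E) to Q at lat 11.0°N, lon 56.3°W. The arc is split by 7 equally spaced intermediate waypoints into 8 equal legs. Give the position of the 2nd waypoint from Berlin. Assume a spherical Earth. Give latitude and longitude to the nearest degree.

The haversine formula gives a central angle δ ≈ 1.204 rad (69.0°) between the endpoints.
Interpolate at f = 2/8 with slerp weights a = sin((1−f)δ)/sin δ ≈ 0.841, b = sin(fδ)/sin δ ≈ 0.318.
p = a·p₁ + b·p₂ ≈ (0.671, -0.141, 0.728); φ = arcsin(p_z) ≈ 46.71°, λ = atan2(p_y, p_x) ≈ -11.84°.

≈ lat 47°N, lon 12°W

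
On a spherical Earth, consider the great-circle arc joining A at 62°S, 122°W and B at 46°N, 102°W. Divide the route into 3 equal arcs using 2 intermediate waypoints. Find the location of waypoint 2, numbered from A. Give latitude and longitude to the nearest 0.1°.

≈ 10.0°N, 107.9°W

The haversine formula gives a central angle δ ≈ 1.906 rad (109.2°) between the endpoints.
Interpolate at f = 2/3 with slerp weights a = sin((1−f)δ)/sin δ ≈ 0.628, b = sin(fδ)/sin δ ≈ 1.011.
p = a·p₁ + b·p₂ ≈ (-0.302, -0.937, 0.173); φ = arcsin(p_z) ≈ 9.95°, λ = atan2(p_y, p_x) ≈ -107.88°.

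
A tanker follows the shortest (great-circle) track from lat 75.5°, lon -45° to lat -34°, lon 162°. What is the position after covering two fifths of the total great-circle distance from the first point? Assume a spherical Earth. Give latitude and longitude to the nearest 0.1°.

≈ lat 47.0°, lon 175.9°

The haversine formula gives a central angle δ ≈ 2.384 rad (136.6°) between the endpoints.
Interpolate at f = 2/5 with slerp weights a = sin((1−f)δ)/sin δ ≈ 1.441, b = sin(fδ)/sin δ ≈ 1.186.
p = a·p₁ + b·p₂ ≈ (-0.680, 0.049, 0.731); φ = arcsin(p_z) ≈ 46.99°, λ = atan2(p_y, p_x) ≈ 175.89°.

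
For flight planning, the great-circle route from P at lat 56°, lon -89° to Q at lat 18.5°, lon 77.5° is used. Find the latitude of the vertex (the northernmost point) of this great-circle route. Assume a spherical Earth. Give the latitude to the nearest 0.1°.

The great circle lies in the plane with unit normal n̂ = (p₁ × p₂)/|p₁ × p₂|.
Here n̂_z ≈ +0.128; the vertex latitude is φ_max = arccos|n̂_z| ≈ 82.6°.
Check via Clairaut: cos φ_max = |cos φ₁| · sin C = cos(56.0°)·sin(13.2°) ≈ 0.128, again giving ≈ 82.6°.

≈ 82.6°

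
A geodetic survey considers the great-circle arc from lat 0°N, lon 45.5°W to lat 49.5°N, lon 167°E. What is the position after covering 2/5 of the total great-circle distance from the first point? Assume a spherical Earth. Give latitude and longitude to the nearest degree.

≈ lat 44°N, lon 71°W

Write both endpoints as unit vectors p₁, p₂ with components (cos φ cos λ, cos φ sin λ, sin φ).
The central angle between the endpoints is δ = arccos(p₁·p₂) ≈ 2.150 rad (123.2°).
Interpolate at f = 2/5 with slerp weights a = sin((1−f)δ)/sin δ ≈ 1.149, b = sin(fδ)/sin δ ≈ 0.906.
p = a·p₁ + b·p₂ ≈ (0.232, -0.687, 0.689); φ = arcsin(p_z) ≈ 43.54°, λ = atan2(p_y, p_x) ≈ -71.36°.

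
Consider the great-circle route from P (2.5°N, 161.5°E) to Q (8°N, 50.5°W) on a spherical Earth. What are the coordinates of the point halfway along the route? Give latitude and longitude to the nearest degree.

≈ (18°N, 125°W)

From cos δ = sin φ₁ sin φ₂ + cos φ₁ cos φ₂ cos Δλ, the central angle is δ ≈ 2.555 rad (146.4°).
Interpolate at f = 1/2 with slerp weights a = sin((1−f)δ)/sin δ ≈ 1.730, b = sin(fδ)/sin δ ≈ 1.730.
p = a·p₁ + b·p₂ ≈ (-0.549, -0.773, 0.316); φ = arcsin(p_z) ≈ 18.43°, λ = atan2(p_y, p_x) ≈ -125.38°.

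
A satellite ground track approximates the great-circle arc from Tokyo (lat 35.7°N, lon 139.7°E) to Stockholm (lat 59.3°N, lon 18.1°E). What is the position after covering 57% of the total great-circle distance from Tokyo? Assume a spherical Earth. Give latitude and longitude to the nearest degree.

From cos δ = sin φ₁ sin φ₂ + cos φ₁ cos φ₂ cos Δλ, the central angle is δ ≈ 1.282 rad (73.5°).
Interpolate at f = 0.57 with slerp weights a = sin((1−f)δ)/sin δ ≈ 0.546, b = sin(fδ)/sin δ ≈ 0.696.
p = a·p₁ + b·p₂ ≈ (-0.001, 0.397, 0.918); φ = arcsin(p_z) ≈ 66.58°, λ = atan2(p_y, p_x) ≈ 90.08°.

≈ lat 67°N, lon 90°E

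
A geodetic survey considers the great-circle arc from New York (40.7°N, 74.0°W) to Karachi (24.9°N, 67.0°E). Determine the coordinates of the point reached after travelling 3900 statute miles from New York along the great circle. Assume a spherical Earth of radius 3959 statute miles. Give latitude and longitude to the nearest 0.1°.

From cos δ = sin φ₁ sin φ₂ + cos φ₁ cos φ₂ cos Δλ, the central angle is δ ≈ 1.834 rad (105.1°). The total great-circle distance is δ·R ≈ 1.834 × 3959 ≈ 7259 mi, so the target fraction is f = 3900/7259 ≈ 0.537.
Interpolate at f ≈ 0.537 with slerp weights a = sin((1−f)δ)/sin δ ≈ 0.777, b = sin(fδ)/sin δ ≈ 0.863.
p = a·p₁ + b·p₂ ≈ (0.468, 0.154, 0.870); φ = arcsin(p_z) ≈ 60.46°, λ = atan2(p_y, p_x) ≈ 18.23°.

≈ (60.5°N, 18.2°E)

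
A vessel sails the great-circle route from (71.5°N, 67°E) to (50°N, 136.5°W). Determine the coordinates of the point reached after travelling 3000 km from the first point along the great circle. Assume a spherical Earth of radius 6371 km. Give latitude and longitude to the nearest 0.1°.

≈ (79.2°N, 160.4°W)

From cos δ = sin φ₁ sin φ₂ + cos φ₁ cos φ₂ cos Δλ, the central angle is δ ≈ 1.001 rad (57.4°). The total great-circle distance is δ·R ≈ 1.001 × 6371 ≈ 6378 km, so the target fraction is f = 3000/6378 ≈ 0.470.
Interpolate at f ≈ 0.470 with slerp weights a = sin((1−f)δ)/sin δ ≈ 0.601, b = sin(fδ)/sin δ ≈ 0.539.
p = a·p₁ + b·p₂ ≈ (-0.177, -0.063, 0.982); φ = arcsin(p_z) ≈ 79.18°, λ = atan2(p_y, p_x) ≈ -160.39°.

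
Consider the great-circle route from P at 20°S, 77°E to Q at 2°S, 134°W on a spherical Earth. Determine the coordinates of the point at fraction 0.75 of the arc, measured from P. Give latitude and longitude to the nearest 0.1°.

Write both endpoints as unit vectors p₁, p₂ with components (cos φ cos λ, cos φ sin λ, sin φ).
The central angle between the endpoints is δ = arccos(p₁·p₂) ≈ 2.487 rad (142.5°).
Interpolate at f = 0.75 with slerp weights a = sin((1−f)δ)/sin δ ≈ 0.956, b = sin(fδ)/sin δ ≈ 1.571.
p = a·p₁ + b·p₂ ≈ (-0.889, -0.254, -0.382); φ = arcsin(p_z) ≈ -22.45°, λ = atan2(p_y, p_x) ≈ -164.04°.

≈ 22.4°S, 164.0°W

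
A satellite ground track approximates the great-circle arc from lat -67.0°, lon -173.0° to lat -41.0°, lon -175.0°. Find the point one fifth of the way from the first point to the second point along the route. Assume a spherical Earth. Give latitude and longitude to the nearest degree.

The haversine formula gives a central angle δ ≈ 0.454 rad (26.0°) between the endpoints.
Interpolate at f = 1/5 with slerp weights a = sin((1−f)δ)/sin δ ≈ 0.810, b = sin(fδ)/sin δ ≈ 0.207.
p = a·p₁ + b·p₂ ≈ (-0.470, -0.052, -0.881); φ = arcsin(p_z) ≈ -61.80°, λ = atan2(p_y, p_x) ≈ -173.66°.

≈ lat -62°, lon -174°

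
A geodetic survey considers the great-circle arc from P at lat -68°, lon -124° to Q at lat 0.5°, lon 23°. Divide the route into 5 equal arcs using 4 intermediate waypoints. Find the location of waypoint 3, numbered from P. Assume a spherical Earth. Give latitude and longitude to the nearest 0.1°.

≈ lat -41.8°, lon 11.5°

The haversine formula gives a central angle δ ≈ 1.899 rad (108.8°) between the endpoints.
Interpolate at f = 3/5 with slerp weights a = sin((1−f)δ)/sin δ ≈ 0.727, b = sin(fδ)/sin δ ≈ 0.960.
p = a·p₁ + b·p₂ ≈ (0.731, 0.149, -0.666); φ = arcsin(p_z) ≈ -41.76°, λ = atan2(p_y, p_x) ≈ 11.52°.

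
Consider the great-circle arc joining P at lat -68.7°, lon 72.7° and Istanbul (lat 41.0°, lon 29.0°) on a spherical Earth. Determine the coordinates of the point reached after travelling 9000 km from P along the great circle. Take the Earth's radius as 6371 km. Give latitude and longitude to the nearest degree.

From cos δ = sin φ₁ sin φ₂ + cos φ₁ cos φ₂ cos Δλ, the central angle is δ ≈ 1.997 rad (114.4°). The total great-circle distance is δ·R ≈ 1.997 × 6371 ≈ 12720 km, so the target fraction is f = 9000/12720 ≈ 0.708.
Interpolate at f ≈ 0.708 with slerp weights a = sin((1−f)δ)/sin δ ≈ 0.605, b = sin(fδ)/sin δ ≈ 1.084.
p = a·p₁ + b·p₂ ≈ (0.781, 0.607, 0.147); φ = arcsin(p_z) ≈ 8.47°, λ = atan2(p_y, p_x) ≈ 37.84°.

≈ lat 8°, lon 38°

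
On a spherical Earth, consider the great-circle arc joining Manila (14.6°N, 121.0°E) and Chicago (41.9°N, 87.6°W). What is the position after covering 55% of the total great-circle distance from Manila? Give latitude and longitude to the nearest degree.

The haversine formula gives a central angle δ ≈ 2.053 rad (117.6°) between the endpoints.
Interpolate at f = 0.55 with slerp weights a = sin((1−f)δ)/sin δ ≈ 0.901, b = sin(fδ)/sin δ ≈ 1.021.
p = a·p₁ + b·p₂ ≈ (-0.417, -0.012, 0.909); φ = arcsin(p_z) ≈ 65.33°, λ = atan2(p_y, p_x) ≈ -178.39°.

≈ 65°N, 178°W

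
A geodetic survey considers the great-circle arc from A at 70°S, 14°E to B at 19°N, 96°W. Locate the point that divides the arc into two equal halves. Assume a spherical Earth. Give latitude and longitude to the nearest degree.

From cos δ = sin φ₁ sin φ₂ + cos φ₁ cos φ₂ cos Δλ, the central angle is δ ≈ 2.000 rad (114.6°).
Interpolate at f = 1/2 with slerp weights a = sin((1−f)δ)/sin δ ≈ 0.926, b = sin(fδ)/sin δ ≈ 0.926.
p = a·p₁ + b·p₂ ≈ (0.216, -0.794, -0.569); φ = arcsin(p_z) ≈ -34.65°, λ = atan2(p_y, p_x) ≈ -74.80°.

≈ 35°S, 75°W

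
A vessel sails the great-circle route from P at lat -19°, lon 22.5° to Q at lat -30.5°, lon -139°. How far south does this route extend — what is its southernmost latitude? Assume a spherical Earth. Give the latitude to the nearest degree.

≈ -71°

The great circle lies in the plane with unit normal n̂ = (p₁ × p₂)/|p₁ × p₂|.
Here n̂_z ≈ -0.325; the vertex latitude is φ_max = arccos|n̂_z| ≈ 71.0°.
Check via Clairaut: cos φ_max = |cos φ₁| · sin C = cos(19.0°)·sin(159.9°) ≈ 0.325, again giving ≈ 71.0°.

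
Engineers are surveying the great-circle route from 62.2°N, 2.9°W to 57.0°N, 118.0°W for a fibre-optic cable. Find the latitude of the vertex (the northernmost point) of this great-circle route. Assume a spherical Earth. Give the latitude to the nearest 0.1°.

The great circle lies in the plane with unit normal n̂ = (p₁ × p₂)/|p₁ × p₂|.
Here n̂_z ≈ -0.297; the vertex latitude is φ_max = arccos|n̂_z| ≈ 72.7°.

≈ 72.7°N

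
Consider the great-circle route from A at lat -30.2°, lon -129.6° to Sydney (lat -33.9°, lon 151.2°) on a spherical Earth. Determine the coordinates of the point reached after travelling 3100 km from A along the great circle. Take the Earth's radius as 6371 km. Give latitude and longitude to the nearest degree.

≈ lat -39°, lon -162°

Convert each endpoint to a unit vector on the sphere (x = cos φ cos λ, y = cos φ sin λ, z = sin φ).
The central angle between the endpoints is δ = arccos(p₁·p₂) ≈ 1.143 rad (65.5°). The total great-circle distance is δ·R ≈ 1.143 × 6371 ≈ 7281 km, so the target fraction is f = 3100/7281 ≈ 0.426.
Interpolate at f ≈ 0.426 with slerp weights a = sin((1−f)δ)/sin δ ≈ 0.671, b = sin(fδ)/sin δ ≈ 0.514.
p = a·p₁ + b·p₂ ≈ (-0.743, -0.241, -0.624); φ = arcsin(p_z) ≈ -38.61°, λ = atan2(p_y, p_x) ≈ -162.03°.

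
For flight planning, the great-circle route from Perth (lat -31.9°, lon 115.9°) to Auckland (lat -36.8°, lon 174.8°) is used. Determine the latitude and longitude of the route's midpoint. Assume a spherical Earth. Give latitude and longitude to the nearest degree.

From cos δ = sin φ₁ sin φ₂ + cos φ₁ cos φ₂ cos Δλ, the central angle is δ ≈ 0.840 rad (48.1°).
Interpolate at f = 1/2 with slerp weights a = sin((1−f)δ)/sin δ ≈ 0.548, b = sin(fδ)/sin δ ≈ 0.548.
p = a·p₁ + b·p₂ ≈ (-0.640, 0.458, -0.617); φ = arcsin(p_z) ≈ -38.12°, λ = atan2(p_y, p_x) ≈ 144.40°.

≈ lat -38°, lon 144°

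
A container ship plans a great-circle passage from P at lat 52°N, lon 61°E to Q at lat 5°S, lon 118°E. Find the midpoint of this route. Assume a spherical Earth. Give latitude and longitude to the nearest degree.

≈ lat 26°N, lon 97°E

Write both endpoints as unit vectors p₁, p₂ with components (cos φ cos λ, cos φ sin λ, sin φ).
The central angle between the endpoints is δ = arccos(p₁·p₂) ≈ 1.302 rad (74.6°).
Interpolate at f = 1/2 with slerp weights a = sin((1−f)δ)/sin δ ≈ 0.629, b = sin(fδ)/sin δ ≈ 0.629.
p = a·p₁ + b·p₂ ≈ (-0.106, 0.891, 0.441); φ = arcsin(p_z) ≈ 26.14°, λ = atan2(p_y, p_x) ≈ 96.80°.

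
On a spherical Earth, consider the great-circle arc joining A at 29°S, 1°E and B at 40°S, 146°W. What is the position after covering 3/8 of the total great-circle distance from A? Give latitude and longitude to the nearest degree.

From cos δ = sin φ₁ sin φ₂ + cos φ₁ cos φ₂ cos Δλ, the central angle is δ ≈ 1.824 rad (104.5°).
Interpolate at f = 3/8 with slerp weights a = sin((1−f)δ)/sin δ ≈ 0.938, b = sin(fδ)/sin δ ≈ 0.653.
p = a·p₁ + b·p₂ ≈ (0.406, -0.265, -0.874); φ = arcsin(p_z) ≈ -60.98°, λ = atan2(p_y, p_x) ≈ -33.14°.

≈ 61°S, 33°W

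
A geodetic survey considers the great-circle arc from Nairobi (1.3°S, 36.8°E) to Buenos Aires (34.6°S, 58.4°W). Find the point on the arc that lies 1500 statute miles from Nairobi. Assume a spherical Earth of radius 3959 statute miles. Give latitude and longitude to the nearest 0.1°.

≈ 13.4°S, 18.6°E

Convert each endpoint to a unit vector on the sphere (x = cos φ cos λ, y = cos φ sin λ, z = sin φ).
The central angle between the endpoints is δ = arccos(p₁·p₂) ≈ 1.633 rad (93.5°). The total great-circle distance is δ·R ≈ 1.633 × 3959 ≈ 6463 mi, so the target fraction is f = 1500/6463 ≈ 0.232.
Interpolate at f ≈ 0.232 with slerp weights a = sin((1−f)δ)/sin δ ≈ 0.952, b = sin(fδ)/sin δ ≈ 0.371.
p = a·p₁ + b·p₂ ≈ (0.922, 0.310, -0.232); φ = arcsin(p_z) ≈ -13.42°, λ = atan2(p_y, p_x) ≈ 18.60°.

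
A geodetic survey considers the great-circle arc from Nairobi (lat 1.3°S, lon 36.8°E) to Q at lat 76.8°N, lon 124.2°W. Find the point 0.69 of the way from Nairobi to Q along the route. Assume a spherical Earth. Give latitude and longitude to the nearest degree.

≈ lat 70°N, lon 25°E

The haversine formula gives a central angle δ ≈ 1.811 rad (103.8°) between the endpoints.
Interpolate at f = 0.69 with slerp weights a = sin((1−f)δ)/sin δ ≈ 0.548, b = sin(fδ)/sin δ ≈ 0.977.
p = a·p₁ + b·p₂ ≈ (0.313, 0.144, 0.939); φ = arcsin(p_z) ≈ 69.83°, λ = atan2(p_y, p_x) ≈ 24.64°.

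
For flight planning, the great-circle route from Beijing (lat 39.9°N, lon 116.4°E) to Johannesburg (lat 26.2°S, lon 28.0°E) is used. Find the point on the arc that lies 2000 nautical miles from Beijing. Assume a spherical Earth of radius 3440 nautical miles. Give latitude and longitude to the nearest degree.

Write both endpoints as unit vectors p₁, p₂ with components (cos φ cos λ, cos φ sin λ, sin φ).
The central angle between the endpoints is δ = arccos(p₁·p₂) ≈ 1.838 rad (105.3°). The total great-circle distance is δ·R ≈ 1.838 × 3440 ≈ 6323 nmi, so the target fraction is f = 2000/6323 ≈ 0.316.
Interpolate at f ≈ 0.316 with slerp weights a = sin((1−f)δ)/sin δ ≈ 0.986, b = sin(fδ)/sin δ ≈ 0.569.
p = a·p₁ + b·p₂ ≈ (0.115, 0.917, 0.381); φ = arcsin(p_z) ≈ 22.40°, λ = atan2(p_y, p_x) ≈ 82.87°.

≈ lat 22°N, lon 83°E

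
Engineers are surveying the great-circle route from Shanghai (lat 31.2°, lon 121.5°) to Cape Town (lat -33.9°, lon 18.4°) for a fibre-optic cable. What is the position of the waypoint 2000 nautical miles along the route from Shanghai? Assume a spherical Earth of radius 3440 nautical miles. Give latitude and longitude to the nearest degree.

≈ lat 13°, lon 91°

Convert each endpoint to a unit vector on the sphere (x = cos φ cos λ, y = cos φ sin λ, z = sin φ).
The central angle between the endpoints is δ = arccos(p₁·p₂) ≈ 2.037 rad (116.7°). The total great-circle distance is δ·R ≈ 2.037 × 3440 ≈ 7009 nmi, so the target fraction is f = 2000/7009 ≈ 0.285.
Interpolate at f ≈ 0.285 with slerp weights a = sin((1−f)δ)/sin δ ≈ 1.112, b = sin(fδ)/sin δ ≈ 0.615.
p = a·p₁ + b·p₂ ≈ (-0.013, 0.972, 0.233); φ = arcsin(p_z) ≈ 13.49°, λ = atan2(p_y, p_x) ≈ 90.76°.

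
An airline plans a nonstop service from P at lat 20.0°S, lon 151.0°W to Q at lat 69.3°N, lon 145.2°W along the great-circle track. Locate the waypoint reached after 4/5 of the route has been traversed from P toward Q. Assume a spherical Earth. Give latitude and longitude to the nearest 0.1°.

Write both endpoints as unit vectors p₁, p₂ with components (cos φ cos λ, cos φ sin λ, sin φ).
The central angle between the endpoints is δ = arccos(p₁·p₂) ≈ 1.560 rad (89.4°).
Interpolate at f = 4/5 with slerp weights a = sin((1−f)δ)/sin δ ≈ 0.307, b = sin(fδ)/sin δ ≈ 0.948.
p = a·p₁ + b·p₂ ≈ (-0.528, -0.331, 0.782); φ = arcsin(p_z) ≈ 51.47°, λ = atan2(p_y, p_x) ≈ -147.88°.

≈ lat 51.5°N, lon 147.9°W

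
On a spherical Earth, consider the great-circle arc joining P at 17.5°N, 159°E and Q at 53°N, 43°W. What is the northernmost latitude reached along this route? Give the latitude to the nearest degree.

≈ 77°N

The great circle lies in the plane with unit normal n̂ = (p₁ × p₂)/|p₁ × p₂|.
Here n̂_z ≈ +0.225; the vertex latitude is φ_max = arccos|n̂_z| ≈ 77.0°.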